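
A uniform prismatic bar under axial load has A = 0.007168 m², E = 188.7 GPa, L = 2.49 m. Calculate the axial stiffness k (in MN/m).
Model: a uniform prismatic bar under axial load, so k = (A·E) / L.
Convert to SI units:
  E = 188.7 GPa = 1.887 × 10¹¹ Pa
Substitute:
  k = (0.007168 × (1.887 × 10¹¹)) / 2.49
  k = 5.432 × 10⁸ N/m
Convert: k = 5.432 × 10⁸ N/m = 543.2 MN/m
Final answer: k = 543.2 MN/m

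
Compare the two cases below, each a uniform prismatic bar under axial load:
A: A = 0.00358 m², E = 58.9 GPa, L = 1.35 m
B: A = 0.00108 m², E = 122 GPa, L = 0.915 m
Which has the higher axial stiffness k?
Model: a uniform prismatic bar under axial load, so k = (A·E) / L (SI units).
  A: k = (0.00358 × (5.89 × 10¹⁰)) / 1.35 = 1.562 × 10⁸ N/m = 156.2 MN/m
  B: k = (0.00108 × (1.22 × 10¹¹)) / 0.915 = 1.44 × 10⁸ N/m = 144 MN/m
156.2 MN/m > 144 MN/m, so A is larger.
Final answer: A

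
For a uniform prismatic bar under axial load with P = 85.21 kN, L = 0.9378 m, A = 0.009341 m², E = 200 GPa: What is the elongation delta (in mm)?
Model: a uniform prismatic bar under axial load, so delta = (P·L) / (A·E).
Convert to SI units:
  P = 85.21 kN = 85210 N
  E = 200 GPa = 2 × 10¹¹ Pa
Substitute:
  delta = (85210 × 0.9378) / (0.009341 × (2 × 10¹¹))
  delta = 4.277 × 10⁻⁵ m
Convert: delta = 4.277 × 10⁻⁵ m = 0.04277 mm
Final answer: delta = 0.04277 mm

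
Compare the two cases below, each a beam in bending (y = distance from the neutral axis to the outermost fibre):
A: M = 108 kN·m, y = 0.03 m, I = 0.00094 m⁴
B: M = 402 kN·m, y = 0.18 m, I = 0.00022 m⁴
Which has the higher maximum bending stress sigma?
Model: a beam in bending (y = distance from the neutral axis to the outermost fibre), so sigma = (M·y) / I (SI units).
  A: sigma = (108000 × 0.03) / 0.00094 = 3.447 × 10⁶ Pa = 3.447 MPa
  B: sigma = (402000 × 0.18) / 0.00022 = 3.289 × 10⁸ Pa = 328.9 MPa
328.9 MPa > 3.447 MPa, so B is larger.
Final answer: B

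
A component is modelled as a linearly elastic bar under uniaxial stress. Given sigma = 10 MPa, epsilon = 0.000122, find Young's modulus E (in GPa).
Model: a linearly elastic bar under uniaxial stress, so epsilon = sigma / E.
Solve for E: E = sigma / epsilon.
Convert to SI units:
  sigma = 10 MPa = 1 × 10⁷ Pa
Substitute:
  E = (1 × 10⁷) / 0.000122
  E = 8.197 × 10¹⁰ Pa
Convert: E = 8.197 × 10¹⁰ Pa = 81.97 GPa
Final answer: E = 81.97 GPa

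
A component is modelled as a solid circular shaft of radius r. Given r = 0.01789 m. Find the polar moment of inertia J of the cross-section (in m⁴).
Model: a solid circular shaft of radius r, so J = (π·r^4) / 2.
Substitute:
  J = (π × 0.01789^4) / 2
  J = 1.609 × 10⁻⁷ m⁴
Final answer: J = 1.609 × 10⁻⁷ m⁴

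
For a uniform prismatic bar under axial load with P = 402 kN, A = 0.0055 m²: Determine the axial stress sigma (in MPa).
Model: a uniform prismatic bar under axial load, so sigma = P / A.
Convert to SI units:
  P = 402 kN = 402000 N
Substitute:
  sigma = 402000 / 0.0055
  sigma = 7.309 × 10⁷ Pa
Convert: sigma = 7.309 × 10⁷ Pa = 73.09 MPa
Final answer: sigma = 73.09 MPa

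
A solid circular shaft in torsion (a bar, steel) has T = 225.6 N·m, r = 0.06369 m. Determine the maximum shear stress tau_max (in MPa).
Model: a solid circular shaft in torsion, so tau_max = (2·T) / (π·r^3).
Substitute:
  tau_max = (2 × 225.6) / (π × 0.06369^3)
  tau_max = 555900 Pa
Convert: tau_max = 555900 Pa = 0.5559 MPa
Final answer: tau_max = 0.5559 MPa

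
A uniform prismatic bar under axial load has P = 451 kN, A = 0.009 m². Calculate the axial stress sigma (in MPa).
Model: a uniform prismatic bar under axial load, so sigma = P / A.
Convert to SI units:
  P = 451 kN = 451000 N
Substitute:
  sigma = 451000 / 0.009
  sigma = 5.011 × 10⁷ Pa
Convert: sigma = 5.011 × 10⁷ Pa = 50.11 MPa
Final answer: sigma = 50.11 MPa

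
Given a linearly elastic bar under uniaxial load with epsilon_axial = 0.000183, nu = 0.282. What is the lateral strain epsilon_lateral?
Model: a linearly elastic bar under uniaxial load, so epsilon_lateral = -nu·epsilon_axial.
Substitute:
  epsilon_lateral = -(0.282 × 0.000183)
  epsilon_lateral = -5.161 × 10⁻⁵
Final answer: epsilon_lateral = -5.161 × 10⁻⁵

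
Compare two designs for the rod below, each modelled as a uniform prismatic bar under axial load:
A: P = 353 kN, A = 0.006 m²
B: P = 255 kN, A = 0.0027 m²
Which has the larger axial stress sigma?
Model: a uniform prismatic bar under axial load, so sigma = P / A (SI units).
  A: sigma = 353000 / 0.006 = 5.883 × 10⁷ Pa = 58.83 MPa
  B: sigma = 255000 / 0.0027 = 9.444 × 10⁷ Pa = 94.44 MPa
94.44 MPa > 58.83 MPa, so B is larger.
Final answer: B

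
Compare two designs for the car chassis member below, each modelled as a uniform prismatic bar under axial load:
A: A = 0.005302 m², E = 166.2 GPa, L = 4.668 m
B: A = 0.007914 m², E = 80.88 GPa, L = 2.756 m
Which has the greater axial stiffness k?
Model: a uniform prismatic bar under axial load, so k = (A·E) / L (SI units).
  A: k = (0.005302 × (1.662 × 10¹¹)) / 4.668 = 1.888 × 10⁸ N/m = 188.8 MN/m
  B: k = (0.007914 × (8.088 × 10¹⁰)) / 2.756 = 2.323 × 10⁸ N/m = 232.3 MN/m
232.3 MN/m > 188.8 MN/m, so B is larger.
Final answer: B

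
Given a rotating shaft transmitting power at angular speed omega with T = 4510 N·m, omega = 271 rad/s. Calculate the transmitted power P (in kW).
Model: a rotating shaft transmitting power at angular speed omega, so P = T·omega.
Substitute:
  P = 4510 × 271
  P = 1.222 × 10⁶ W
Convert: P = 1.222 × 10⁶ W = 1222 kW
Final answer: P = 1222 kW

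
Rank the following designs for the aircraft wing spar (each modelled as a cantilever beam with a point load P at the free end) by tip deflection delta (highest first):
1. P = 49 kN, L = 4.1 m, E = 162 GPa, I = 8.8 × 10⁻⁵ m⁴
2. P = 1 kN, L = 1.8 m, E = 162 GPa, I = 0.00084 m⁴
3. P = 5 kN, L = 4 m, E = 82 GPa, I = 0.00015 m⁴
Model: a cantilever beam with a point load P at the free end, so delta = (P·L^3) / (3·E·I) (SI units).
  Case 1: delta = (49000 × 4.1^3) / (3 × (1.62 × 10¹¹) × (8.8 × 10⁻⁵)) = 0.07896 m = 78.96 mm
  Case 2: delta = (1000 × 1.8^3) / (3 × (1.62 × 10¹¹) × 0.00084) = 1.429 × 10⁻⁵ m = 0.01429 mm
  Case 3: delta = (5000 × 4^3) / (3 × (8.2 × 10¹⁰) × 0.00015) = 0.008672 m = 8.672 mm
Ordering: 78.96 mm (case 1) > 8.672 mm (case 3) > 0.01429 mm (case 2)
Final answer: 1, 3, 2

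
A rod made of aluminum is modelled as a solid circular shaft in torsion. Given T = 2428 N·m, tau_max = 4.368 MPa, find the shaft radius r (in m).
Model: a solid circular shaft in torsion, so tau_max = (2·T) / (π·r^3).
Solve for r: r = ((2·T) / (π·tau_max))^(1/3).
Convert to SI units:
  tau_max = 4.368 MPa = 4.368 × 10⁶ Pa
Substitute:
  r = ((2 × 2428) / (π × (4.368 × 10⁶)))^(1/3)
  r = 0.07073 m
Final answer: r = 0.07073 m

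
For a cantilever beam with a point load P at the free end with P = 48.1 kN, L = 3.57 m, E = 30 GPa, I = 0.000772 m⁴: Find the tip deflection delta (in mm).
Model: a cantilever beam with a point load P at the free end, so delta = (P·L^3) / (3·E·I).
Convert to SI units:
  P = 48.1 kN = 48100 N
  E = 30 GPa = 3 × 10¹⁰ Pa
Substitute:
  delta = (48100 × 3.57^3) / (3 × (3 × 10¹⁰) × 0.000772)
  delta = 0.0315 m
Convert: delta = 0.0315 m = 31.5 mm
Final answer: delta = 31.5 mm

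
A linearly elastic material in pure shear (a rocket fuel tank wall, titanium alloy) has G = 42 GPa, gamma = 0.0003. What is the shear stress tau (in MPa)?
Model: a linearly elastic material in pure shear, so tau = G·gamma.
Convert to SI units:
  G = 42 GPa = 4.2 × 10¹⁰ Pa
Substitute:
  tau = (4.2 × 10¹⁰) × 0.0003
  tau = 1.26 × 10⁷ Pa
Convert: tau = 1.26 × 10⁷ Pa = 12.6 MPa
Final answer: tau = 12.6 MPa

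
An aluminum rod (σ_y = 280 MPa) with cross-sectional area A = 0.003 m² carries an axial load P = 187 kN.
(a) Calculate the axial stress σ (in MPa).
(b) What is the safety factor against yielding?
(a) Axial stress σ = P/A. Convert P = 187 kN = 187000 N.
  σ = 187000 / 0.003 = 6.233 × 10⁷ Pa = 62.33 MPa
(b) Safety factor SF = σ_y/σ = 280 / 62.33 = 4.492
Final answer: (a) σ = 62.33 MPa, (b) SF = 4.492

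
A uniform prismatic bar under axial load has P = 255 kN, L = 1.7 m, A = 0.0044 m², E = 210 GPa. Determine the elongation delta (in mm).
Model: a uniform prismatic bar under axial load, so delta = (P·L) / (A·E).
Convert to SI units:
  P = 255 kN = 255000 N
  E = 210 GPa = 2.1 × 10¹¹ Pa
Substitute:
  delta = (255000 × 1.7) / (0.0044 × (2.1 × 10¹¹))
  delta = 0.0004692 m
Convert: delta = 0.0004692 m = 0.4692 mm
Final answer: delta = 0.4692 mm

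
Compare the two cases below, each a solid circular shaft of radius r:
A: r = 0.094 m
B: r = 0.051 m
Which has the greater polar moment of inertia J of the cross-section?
Model: a solid circular shaft of radius r, so J = (π·r^4) / 2 (SI units).
  A: J = (π × 0.094^4) / 2 = 0.0001226 m⁴
  B: J = (π × 0.051^4) / 2 = 1.063 × 10⁻⁵ m⁴
0.0001226 m⁴ > 1.063 × 10⁻⁵ m⁴, so A is larger.
Final answer: A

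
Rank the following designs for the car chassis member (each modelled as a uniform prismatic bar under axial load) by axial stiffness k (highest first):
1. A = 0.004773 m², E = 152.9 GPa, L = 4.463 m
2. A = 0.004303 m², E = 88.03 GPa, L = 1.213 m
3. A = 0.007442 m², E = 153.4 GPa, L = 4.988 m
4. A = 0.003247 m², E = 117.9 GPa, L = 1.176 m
Model: a uniform prismatic bar under axial load, so k = (A·E) / L (SI units).
  Case 1: k = (0.004773 × (1.529 × 10¹¹)) / 4.463 = 1.635 × 10⁸ N/m = 163.5 MN/m
  Case 2: k = (0.004303 × (8.803 × 10¹⁰)) / 1.213 = 3.123 × 10⁸ N/m = 312.3 MN/m
  Case 3: k = (0.007442 × (1.534 × 10¹¹)) / 4.988 = 2.289 × 10⁸ N/m = 228.9 MN/m
  Case 4: k = (0.003247 × (1.179 × 10¹¹)) / 1.176 = 3.255 × 10⁸ N/m = 325.5 MN/m
Ordering: 325.5 MN/m (case 4) > 312.3 MN/m (case 2) > 228.9 MN/m (case 3) > 163.5 MN/m (case 1)
Final answer: 4, 2, 3, 1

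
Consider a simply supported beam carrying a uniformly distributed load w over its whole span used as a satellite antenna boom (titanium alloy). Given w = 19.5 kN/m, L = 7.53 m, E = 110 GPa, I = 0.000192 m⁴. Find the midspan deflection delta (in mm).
Model: a simply supported beam carrying a uniformly distributed load w over its whole span, so delta = (5·w·L^4) / (384·E·I).
Convert to SI units:
  w = 19.5 kN/m = 19500 N/m
  E = 110 GPa = 1.1 × 10¹¹ Pa
Substitute:
  delta = (5 × 19500 × 7.53^4) / (384 × (1.1 × 10¹¹) × 0.000192)
  delta = 0.03865 m
Convert: delta = 0.03865 m = 38.65 mm
Final answer: delta = 38.65 mm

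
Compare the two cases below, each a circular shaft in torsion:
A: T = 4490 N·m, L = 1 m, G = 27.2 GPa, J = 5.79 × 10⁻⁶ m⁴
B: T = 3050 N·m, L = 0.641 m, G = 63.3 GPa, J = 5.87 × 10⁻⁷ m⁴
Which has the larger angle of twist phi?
Model: a circular shaft in torsion, so phi = (T·L) / (G·J) (SI units).
  A: phi = (4490 × 1) / ((2.72 × 10¹⁰) × (5.79 × 10⁻⁶)) = 0.02851 rad = 1.634°
  B: phi = (3050 × 0.641) / ((6.33 × 10¹⁰) × (5.87 × 10⁻⁷)) = 0.05262 rad = 3.015°
3.015° > 1.634°, so B is larger.
Final answer: B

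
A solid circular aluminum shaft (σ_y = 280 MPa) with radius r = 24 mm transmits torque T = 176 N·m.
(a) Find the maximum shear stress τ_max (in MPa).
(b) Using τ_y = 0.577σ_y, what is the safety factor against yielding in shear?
(a) For a solid circular shaft, τ_max = T·r/J with J = π·r^4/2, i.e. τ_max = 2·T / (π·r^3). Convert r = 24 mm = 0.024 m.
  τ_max = (2 × 176) / (π × 0.024^3) = 8.105 × 10⁶ Pa = 8.105 MPa
(b) τ_y = 0.577 × 280 = 161.56 MPa
  SF = τ_y/τ_max = 161.56 / 8.105 = 19.93
Final answer: (a) τ_max = 8.105 MPa, (b) SF = 19.93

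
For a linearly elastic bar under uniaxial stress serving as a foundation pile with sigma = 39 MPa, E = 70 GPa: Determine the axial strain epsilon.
Model: a linearly elastic bar under uniaxial stress, so epsilon = sigma / E.
Convert to SI units:
  sigma = 39 MPa = 3.9 × 10⁷ Pa
  E = 70 GPa = 7 × 10¹⁰ Pa
Substitute:
  epsilon = (3.9 × 10⁷) / (7 × 10¹⁰)
  epsilon = 0.0005571
Final answer: epsilon = 0.0005571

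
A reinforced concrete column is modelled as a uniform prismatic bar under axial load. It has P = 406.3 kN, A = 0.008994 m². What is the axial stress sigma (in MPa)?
Model: a uniform prismatic bar under axial load, so sigma = P / A.
Convert to SI units:
  P = 406.3 kN = 406300 N
Substitute:
  sigma = 406300 / 0.008994
  sigma = 4.517 × 10⁷ Pa
Convert: sigma = 4.517 × 10⁷ Pa = 45.17 MPa
Final answer: sigma = 45.17 MPa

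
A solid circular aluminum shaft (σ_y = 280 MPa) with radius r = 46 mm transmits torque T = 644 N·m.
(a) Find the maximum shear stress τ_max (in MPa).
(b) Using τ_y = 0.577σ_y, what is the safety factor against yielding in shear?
(a) For a solid circular shaft, τ_max = T·r/J with J = π·r^4/2, i.e. τ_max = 2·T / (π·r^3). Convert r = 46 mm = 0.046 m.
  τ_max = (2 × 644) / (π × 0.046^3) = 4.212 × 10⁶ Pa = 4.212 MPa
(b) τ_y = 0.577 × 280 = 161.56 MPa
  SF = τ_y/τ_max = 161.56 / 4.212 = 38.36
Final answer: (a) τ_max = 4.212 MPa, (b) SF = 38.36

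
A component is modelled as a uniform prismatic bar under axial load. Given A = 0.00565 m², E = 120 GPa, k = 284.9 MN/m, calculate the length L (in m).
Model: a uniform prismatic bar under axial load, so k = (A·E) / L.
Solve for L: L = (A·E) / k.
Convert to SI units:
  E = 120 GPa = 1.2 × 10¹¹ Pa
  k = 284.9 MN/m = 2.849 × 10⁸ N/m
Substitute:
  L = (0.00565 × (1.2 × 10¹¹)) / (2.849 × 10⁸)
  L = 2.38 m
Final answer: L = 2.38 m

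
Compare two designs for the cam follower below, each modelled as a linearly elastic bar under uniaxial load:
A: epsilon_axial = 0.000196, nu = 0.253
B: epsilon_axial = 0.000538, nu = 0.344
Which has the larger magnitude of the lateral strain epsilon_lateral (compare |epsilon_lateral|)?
Model: a linearly elastic bar under uniaxial load, so epsilon_lateral = -nu·epsilon_axial (SI units).
  A: epsilon_lateral = -(0.253 × 0.000196) = -4.959 × 10⁻⁵
  B: epsilon_lateral = -(0.344 × 0.000538) = -0.0001851
|epsilon_lateral|: A = 4.959 × 10⁻⁵, B = 0.0001851, so B is larger in magnitude.
Final answer: B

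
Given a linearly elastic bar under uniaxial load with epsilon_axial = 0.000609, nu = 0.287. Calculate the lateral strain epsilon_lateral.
Model: a linearly elastic bar under uniaxial load, so epsilon_lateral = -nu·epsilon_axial.
Substitute:
  epsilon_lateral = -(0.287 × 0.000609)
  epsilon_lateral = -0.0001748
Final answer: epsilon_lateral = -0.0001748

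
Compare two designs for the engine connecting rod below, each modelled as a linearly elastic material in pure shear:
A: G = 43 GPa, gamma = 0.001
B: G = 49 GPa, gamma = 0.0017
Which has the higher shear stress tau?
Model: a linearly elastic material in pure shear, so tau = G·gamma (SI units).
  A: tau = (4.3 × 10¹⁰) × 0.001 = 4.3 × 10⁷ Pa = 43 MPa
  B: tau = (4.9 × 10¹⁰) × 0.0017 = 8.33 × 10⁷ Pa = 83.3 MPa
83.3 MPa > 43 MPa, so B is larger.
Final answer: B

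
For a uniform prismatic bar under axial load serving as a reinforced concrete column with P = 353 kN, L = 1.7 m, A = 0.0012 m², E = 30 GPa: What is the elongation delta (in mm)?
Model: a uniform prismatic bar under axial load, so delta = (P·L) / (A·E).
Convert to SI units:
  P = 353 kN = 353000 N
  E = 30 GPa = 3 × 10¹⁰ Pa
Substitute:
  delta = (353000 × 1.7) / (0.0012 × (3 × 10¹⁰))
  delta = 0.01667 m
Convert: delta = 0.01667 m = 16.67 mm
Final answer: delta = 16.67 mm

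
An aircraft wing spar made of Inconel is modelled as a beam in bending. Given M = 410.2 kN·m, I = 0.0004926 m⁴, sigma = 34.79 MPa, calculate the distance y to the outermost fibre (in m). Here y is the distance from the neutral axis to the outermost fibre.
Model: a beam in bending, so sigma = (M·y) / I.
Solve for y: y = (sigma·I) / M.
Convert to SI units:
  M = 410.2 kN·m = 410200 N·m
  sigma = 34.79 MPa = 3.479 × 10⁷ Pa
Substitute:
  y = ((3.479 × 10⁷) × 0.0004926) / 410200
  y = 0.04178 m
Final answer: y = 0.04178 m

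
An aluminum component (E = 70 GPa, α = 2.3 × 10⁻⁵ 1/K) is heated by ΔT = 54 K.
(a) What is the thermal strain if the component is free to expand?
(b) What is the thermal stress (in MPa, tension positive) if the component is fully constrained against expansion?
(a) Free thermal strain ε_th = α·ΔT = (2.3 × 10⁻⁵) × 54 = 0.001242
(b) Fully constrained, the expansion is suppressed, so σ = -E·α·ΔT. Convert E = 70 GPa = 7 × 10¹⁰ Pa.
  σ = -(7 × 10¹⁰) × (2.3 × 10⁻⁵) × 54 = -8.694 × 10⁷ Pa = -86.94 MPa (compressive)
Final answer: (a) ε_th = 0.001242, (b) σ = -86.94 MPa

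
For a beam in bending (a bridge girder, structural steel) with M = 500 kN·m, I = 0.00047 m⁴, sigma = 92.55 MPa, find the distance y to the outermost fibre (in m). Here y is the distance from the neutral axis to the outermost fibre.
Model: a beam in bending, so sigma = (M·y) / I.
Solve for y: y = (sigma·I) / M.
Convert to SI units:
  M = 500 kN·m = 500000 N·m
  sigma = 92.55 MPa = 9.255 × 10⁷ Pa
Substitute:
  y = ((9.255 × 10⁷) × 0.00047) / 500000
  y = 0.087 m
Final answer: y = 0.087 m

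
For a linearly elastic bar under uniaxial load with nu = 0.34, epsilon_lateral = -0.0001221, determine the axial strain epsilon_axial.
Model: a linearly elastic bar under uniaxial load, so epsilon_lateral = -nu·epsilon_axial.
Solve for epsilon_axial: epsilon_axial = -epsilon_lateral / nu.
Substitute:
  epsilon_axial = -(-0.0001221) / 0.34
  epsilon_axial = 0.0003591
Final answer: epsilon_axial = 0.0003591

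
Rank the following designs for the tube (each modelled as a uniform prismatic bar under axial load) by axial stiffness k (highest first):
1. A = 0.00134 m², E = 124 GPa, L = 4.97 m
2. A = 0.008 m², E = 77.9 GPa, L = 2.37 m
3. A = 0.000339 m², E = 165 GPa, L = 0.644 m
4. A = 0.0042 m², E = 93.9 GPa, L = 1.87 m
Model: a uniform prismatic bar under axial load, so k = (A·E) / L (SI units).
  Case 1: k = (0.00134 × (1.24 × 10¹¹)) / 4.97 = 3.343 × 10⁷ N/m = 33.43 MN/m
  Case 2: k = (0.008 × (7.79 × 10¹⁰)) / 2.37 = 2.63 × 10⁸ N/m = 263 MN/m
  Case 3: k = (0.000339 × (1.65 × 10¹¹)) / 0.644 = 8.686 × 10⁷ N/m = 86.86 MN/m
  Case 4: k = (0.0042 × (9.39 × 10¹⁰)) / 1.87 = 2.109 × 10⁸ N/m = 210.9 MN/m
Ordering: 263 MN/m (case 2) > 210.9 MN/m (case 4) > 86.86 MN/m (case 3) > 33.43 MN/m (case 1)
Final answer: 2, 4, 3, 1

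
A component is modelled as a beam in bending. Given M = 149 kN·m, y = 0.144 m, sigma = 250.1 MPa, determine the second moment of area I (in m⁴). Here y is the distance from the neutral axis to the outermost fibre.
Model: a beam in bending, so sigma = (M·y) / I.
Solve for I: I = (M·y) / sigma.
Convert to SI units:
  M = 149 kN·m = 149000 N·m
  sigma = 250.1 MPa = 2.501 × 10⁸ Pa
Substitute:
  I = (149000 × 0.144) / (2.501 × 10⁸)
  I = 8.579 × 10⁻⁵ m⁴
Final answer: I = 8.579 × 10⁻⁵ m⁴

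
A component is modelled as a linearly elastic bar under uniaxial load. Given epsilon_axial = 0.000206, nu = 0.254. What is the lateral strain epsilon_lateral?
Model: a linearly elastic bar under uniaxial load, so epsilon_lateral = -nu·epsilon_axial.
Substitute:
  epsilon_lateral = -(0.254 × 0.000206)
  epsilon_lateral = -5.232 × 10⁻⁵
Final answer: epsilon_lateral = -5.232 × 10⁻⁵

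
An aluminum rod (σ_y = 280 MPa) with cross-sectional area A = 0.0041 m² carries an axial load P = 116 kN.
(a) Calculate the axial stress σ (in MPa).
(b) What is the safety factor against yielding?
(a) Axial stress σ = P/A. Convert P = 116 kN = 116000 N.
  σ = 116000 / 0.0041 = 2.829 × 10⁷ Pa = 28.29 MPa
(b) Safety factor SF = σ_y/σ = 280 / 28.29 = 9.897
Final answer: (a) σ = 28.29 MPa, (b) SF = 9.897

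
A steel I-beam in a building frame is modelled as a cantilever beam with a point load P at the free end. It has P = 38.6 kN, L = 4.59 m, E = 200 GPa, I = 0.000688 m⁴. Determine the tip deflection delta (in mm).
Model: a cantilever beam with a point load P at the free end, so delta = (P·L^3) / (3·E·I).
Convert to SI units:
  P = 38.6 kN = 38600 N
  E = 200 GPa = 2 × 10¹¹ Pa
Substitute:
  delta = (38600 × 4.59^3) / (3 × (2 × 10¹¹) × 0.000688)
  delta = 0.009042 m
Convert: delta = 0.009042 m = 9.042 mm
Final answer: delta = 9.042 mm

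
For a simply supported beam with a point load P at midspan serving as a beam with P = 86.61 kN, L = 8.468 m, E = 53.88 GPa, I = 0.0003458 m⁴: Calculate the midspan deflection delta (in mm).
Model: a simply supported beam with a point load P at midspan, so delta = (P·L^3) / (48·E·I).
Convert to SI units:
  P = 86.61 kN = 86610 N
  E = 53.88 GPa = 5.388 × 10¹⁰ Pa
Substitute:
  delta = (86610 × 8.468^3) / (48 × (5.388 × 10¹⁰) × 0.0003458)
  delta = 0.05881 m
Convert: delta = 0.05881 m = 58.81 mm
Final answer: delta = 58.81 mm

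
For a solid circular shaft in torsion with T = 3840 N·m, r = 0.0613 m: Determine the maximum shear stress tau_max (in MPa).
Model: a solid circular shaft in torsion, so tau_max = (2·T) / (π·r^3).
Substitute:
  tau_max = (2 × 3840) / (π × 0.0613^3)
  tau_max = 1.061 × 10⁷ Pa
Convert: tau_max = 1.061 × 10⁷ Pa = 10.61 MPa
Final answer: tau_max = 10.61 MPa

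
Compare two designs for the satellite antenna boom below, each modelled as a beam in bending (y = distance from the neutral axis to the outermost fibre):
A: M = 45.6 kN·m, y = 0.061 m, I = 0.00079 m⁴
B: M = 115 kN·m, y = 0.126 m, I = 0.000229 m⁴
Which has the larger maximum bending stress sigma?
Model: a beam in bending (y = distance from the neutral axis to the outermost fibre), so sigma = (M·y) / I (SI units).
  A: sigma = (45600 × 0.061) / 0.00079 = 3.521 × 10⁶ Pa = 3.521 MPa
  B: sigma = (115000 × 0.126) / 0.000229 = 6.328 × 10⁷ Pa = 63.28 MPa
63.28 MPa > 3.521 MPa, so B is larger.
Final answer: B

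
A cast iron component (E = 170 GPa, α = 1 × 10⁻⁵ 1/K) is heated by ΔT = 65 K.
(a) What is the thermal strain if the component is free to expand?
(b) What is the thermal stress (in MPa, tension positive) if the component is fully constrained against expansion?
(a) Free thermal strain ε_th = α·ΔT = (1 × 10⁻⁵) × 65 = 0.00065
(b) Fully constrained, the expansion is suppressed, so σ = -E·α·ΔT. Convert E = 170 GPa = 1.7 × 10¹¹ Pa.
  σ = -(1.7 × 10¹¹) × (1 × 10⁻⁵) × 65 = -1.105 × 10⁸ Pa = -110.5 MPa (compressive)
Final answer: (a) ε_th = 0.00065, (b) σ = -110.5 MPa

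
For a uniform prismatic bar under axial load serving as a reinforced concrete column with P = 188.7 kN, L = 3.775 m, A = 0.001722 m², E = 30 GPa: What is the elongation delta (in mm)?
Model: a uniform prismatic bar under axial load, so delta = (P·L) / (A·E).
Convert to SI units:
  P = 188.7 kN = 188700 N
  E = 30 GPa = 3 × 10¹⁰ Pa
Substitute:
  delta = (188700 × 3.775) / (0.001722 × (3 × 10¹⁰))
  delta = 0.01379 m
Convert: delta = 0.01379 m = 13.79 mm
Final answer: delta = 13.79 mm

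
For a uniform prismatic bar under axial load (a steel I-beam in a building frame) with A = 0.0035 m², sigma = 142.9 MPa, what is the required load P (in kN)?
Model: a uniform prismatic bar under axial load, so sigma = P / A.
Solve for P: P = sigma·A.
Convert to SI units:
  sigma = 142.9 MPa = 1.429 × 10⁸ Pa
Substitute:
  P = (1.429 × 10⁸) × 0.0035
  P = 500200 N
Convert: P = 500200 N = 500.2 kN
Final answer: P = 500.2 kN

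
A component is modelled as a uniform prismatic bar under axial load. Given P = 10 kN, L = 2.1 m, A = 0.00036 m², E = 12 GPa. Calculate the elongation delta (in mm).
Model: a uniform prismatic bar under axial load, so delta = (P·L) / (A·E).
Convert to SI units:
  P = 10 kN = 10000 N
  E = 12 GPa = 1.2 × 10¹⁰ Pa
Substitute:
  delta = (10000 × 2.1) / (0.00036 × (1.2 × 10¹⁰))
  delta = 0.004861 m
Convert: delta = 0.004861 m = 4.861 mm
Final answer: delta = 4.861 mm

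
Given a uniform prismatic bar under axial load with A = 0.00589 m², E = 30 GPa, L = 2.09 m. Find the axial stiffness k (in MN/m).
Model: a uniform prismatic bar under axial load, so k = (A·E) / L.
Convert to SI units:
  E = 30 GPa = 3 × 10¹⁰ Pa
Substitute:
  k = (0.00589 × (3 × 10¹⁰)) / 2.09
  k = 8.455 × 10⁷ N/m
Convert: k = 8.455 × 10⁷ N/m = 84.55 MN/m
Final answer: k = 84.55 MN/m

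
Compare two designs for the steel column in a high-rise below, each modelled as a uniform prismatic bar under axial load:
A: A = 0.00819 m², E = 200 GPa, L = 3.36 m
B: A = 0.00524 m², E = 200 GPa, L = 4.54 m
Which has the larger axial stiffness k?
Model: a uniform prismatic bar under axial load, so k = (A·E) / L (SI units).
  A: k = (0.00819 × (2 × 10¹¹)) / 3.36 = 4.875 × 10⁸ N/m = 487.5 MN/m
  B: k = (0.00524 × (2 × 10¹¹)) / 4.54 = 2.308 × 10⁸ N/m = 230.8 MN/m
487.5 MN/m > 230.8 MN/m, so A is larger.
Final answer: A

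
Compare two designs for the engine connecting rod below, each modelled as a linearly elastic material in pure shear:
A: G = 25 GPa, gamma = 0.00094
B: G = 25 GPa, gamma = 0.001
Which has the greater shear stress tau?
Model: a linearly elastic material in pure shear, so tau = G·gamma (SI units).
  A: tau = (2.5 × 10¹⁰) × 0.00094 = 2.35 × 10⁷ Pa = 23.5 MPa
  B: tau = (2.5 × 10¹⁰) × 0.001 = 2.5 × 10⁷ Pa = 25 MPa
25 MPa > 23.5 MPa, so B is larger.
Final answer: B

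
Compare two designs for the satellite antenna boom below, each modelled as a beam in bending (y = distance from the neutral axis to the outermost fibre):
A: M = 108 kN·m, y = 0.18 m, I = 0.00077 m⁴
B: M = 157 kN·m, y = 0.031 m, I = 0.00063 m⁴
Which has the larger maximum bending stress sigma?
Model: a beam in bending (y = distance from the neutral axis to the outermost fibre), so sigma = (M·y) / I (SI units).
  A: sigma = (108000 × 0.18) / 0.00077 = 2.525 × 10⁷ Pa = 25.25 MPa
  B: sigma = (157000 × 0.031) / 0.00063 = 7.725 × 10⁶ Pa = 7.725 MPa
25.25 MPa > 7.725 MPa, so A is larger.
Final answer: A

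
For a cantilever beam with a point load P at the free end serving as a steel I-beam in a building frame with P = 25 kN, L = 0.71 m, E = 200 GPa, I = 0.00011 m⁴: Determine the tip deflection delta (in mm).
Model: a cantilever beam with a point load P at the free end, so delta = (P·L^3) / (3·E·I).
Convert to SI units:
  P = 25 kN = 25000 N
  E = 200 GPa = 2 × 10¹¹ Pa
Substitute:
  delta = (25000 × 0.71^3) / (3 × (2 × 10¹¹) × 0.00011)
  delta = 0.0001356 m
Convert: delta = 0.0001356 m = 0.1356 mm
Final answer: delta = 0.1356 mm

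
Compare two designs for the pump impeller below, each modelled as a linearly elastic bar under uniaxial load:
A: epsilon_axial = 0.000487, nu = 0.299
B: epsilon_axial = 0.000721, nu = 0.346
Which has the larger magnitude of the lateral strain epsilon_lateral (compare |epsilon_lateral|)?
Model: a linearly elastic bar under uniaxial load, so epsilon_lateral = -nu·epsilon_axial (SI units).
  A: epsilon_lateral = -(0.299 × 0.000487) = -0.0001456
  B: epsilon_lateral = -(0.346 × 0.000721) = -0.0002495
|epsilon_lateral|: A = 0.0001456, B = 0.0002495, so B is larger in magnitude.
Final answer: B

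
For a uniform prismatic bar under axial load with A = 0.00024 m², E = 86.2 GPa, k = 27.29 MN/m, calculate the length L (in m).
Model: a uniform prismatic bar under axial load, so k = (A·E) / L.
Solve for L: L = (A·E) / k.
Convert to SI units:
  E = 86.2 GPa = 8.62 × 10¹⁰ Pa
  k = 27.29 MN/m = 2.729 × 10⁷ N/m
Substitute:
  L = (0.00024 × (8.62 × 10¹⁰)) / (2.729 × 10⁷)
  L = 0.7581 m
Final answer: L = 0.7581 m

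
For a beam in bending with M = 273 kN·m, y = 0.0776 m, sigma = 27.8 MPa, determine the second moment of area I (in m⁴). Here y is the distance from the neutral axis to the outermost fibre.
Model: a beam in bending, so sigma = (M·y) / I.
Solve for I: I = (M·y) / sigma.
Convert to SI units:
  M = 273 kN·m = 273000 N·m
  sigma = 27.8 MPa = 2.78 × 10⁷ Pa
Substitute:
  I = (273000 × 0.0776) / (2.78 × 10⁷)
  I = 0.000762 m⁴
Final answer: I = 0.000762 m⁴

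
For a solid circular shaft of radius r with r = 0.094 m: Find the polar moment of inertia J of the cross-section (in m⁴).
Model: a solid circular shaft of radius r, so J = (π·r^4) / 2.
Substitute:
  J = (π × 0.094^4) / 2
  J = 0.0001226 m⁴
Final answer: J = 0.0001226 m⁴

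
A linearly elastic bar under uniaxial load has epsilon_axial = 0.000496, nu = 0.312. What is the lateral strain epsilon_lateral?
Model: a linearly elastic bar under uniaxial load, so epsilon_lateral = -nu·epsilon_axial.
Substitute:
  epsilon_lateral = -(0.312 × 0.000496)
  epsilon_lateral = -0.0001548
Final answer: epsilon_lateral = -0.0001548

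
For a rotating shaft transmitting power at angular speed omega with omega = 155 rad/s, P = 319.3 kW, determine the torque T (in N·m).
Model: a rotating shaft transmitting power at angular speed omega, so P = T·omega.
Solve for T: T = P / omega.
Convert to SI units:
  P = 319.3 kW = 319300 W
Substitute:
  T = 319300 / 155
  T = 2060 N·m
Final answer: T = 2060 N·m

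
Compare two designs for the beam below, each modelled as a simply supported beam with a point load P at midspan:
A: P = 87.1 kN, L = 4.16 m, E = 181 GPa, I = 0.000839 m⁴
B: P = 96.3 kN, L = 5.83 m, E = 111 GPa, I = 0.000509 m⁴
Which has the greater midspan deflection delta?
Model: a simply supported beam with a point load P at midspan, so delta = (P·L^3) / (48·E·I) (SI units).
  A: delta = (87100 × 4.16^3) / (48 × (1.81 × 10¹¹) × 0.000839) = 0.0008602 m = 0.8602 mm
  B: delta = (96300 × 5.83^3) / (48 × (1.11 × 10¹¹) × 0.000509) = 0.007036 m = 7.036 mm
7.036 mm > 0.8602 mm, so B is larger.
Final answer: B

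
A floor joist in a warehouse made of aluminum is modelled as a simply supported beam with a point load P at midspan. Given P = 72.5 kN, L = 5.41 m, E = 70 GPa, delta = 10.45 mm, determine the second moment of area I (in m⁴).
Model: a simply supported beam with a point load P at midspan, so delta = (P·L^3) / (48·E·I).
Solve for I: I = (P·L^3) / (48·delta·E).
Convert to SI units:
  P = 72.5 kN = 72500 N
  E = 70 GPa = 7 × 10¹⁰ Pa
  delta = 10.45 mm = 0.01045 m
Substitute:
  I = (72500 × 5.41^3) / (48 × 0.01045 × (7 × 10¹⁰))
  I = 0.0003269 m⁴
Final answer: I = 0.0003269 m⁴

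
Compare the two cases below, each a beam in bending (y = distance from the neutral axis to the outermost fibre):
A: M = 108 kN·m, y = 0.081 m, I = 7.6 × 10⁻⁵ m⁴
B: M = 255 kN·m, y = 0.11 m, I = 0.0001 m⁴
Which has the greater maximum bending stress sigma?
Model: a beam in bending (y = distance from the neutral axis to the outermost fibre), so sigma = (M·y) / I (SI units).
  A: sigma = (108000 × 0.081) / (7.6 × 10⁻⁵) = 1.151 × 10⁸ Pa = 115.1 MPa
  B: sigma = (255000 × 0.11) / 0.0001 = 2.805 × 10⁸ Pa = 280.5 MPa
280.5 MPa > 115.1 MPa, so B is larger.
Final answer: B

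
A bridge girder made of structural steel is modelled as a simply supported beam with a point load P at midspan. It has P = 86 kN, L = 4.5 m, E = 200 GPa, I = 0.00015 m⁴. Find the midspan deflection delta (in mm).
Model: a simply supported beam with a point load P at midspan, so delta = (P·L^3) / (48·E·I).
Convert to SI units:
  P = 86 kN = 86000 N
  E = 200 GPa = 2 × 10¹¹ Pa
Substitute:
  delta = (86000 × 4.5^3) / (48 × (2 × 10¹¹) × 0.00015)
  delta = 0.005442 m
Convert: delta = 0.005442 m = 5.442 mm
Final answer: delta = 5.442 mm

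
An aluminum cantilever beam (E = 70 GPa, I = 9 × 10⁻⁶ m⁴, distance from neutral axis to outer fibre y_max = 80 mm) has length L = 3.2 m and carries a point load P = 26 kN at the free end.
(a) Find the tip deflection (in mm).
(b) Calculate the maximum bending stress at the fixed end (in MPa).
(a) Tip deflection of a cantilever with an end point load: δ = P·L^3 / (3·E·I). Convert P = 26 kN = 26000 N, E = 70 GPa = 7 × 10¹⁰ Pa.
  δ = (26000 × 3.2^3) / (3 × (7 × 10¹⁰) × (9 × 10⁻⁶)) = 0.4508 m = 450.8 mm
(b) Maximum bending moment at the fixed end: M = P·L = 26000 × 3.2 = 83200 N·m. Convert y_max = 80 mm = 0.08 m.
  σ = M·y_max / I = (83200 × 0.08) / (9 × 10⁻⁶) = 7.396 × 10⁸ Pa = 739.6 MPa
Final answer: (a) δ = 450.8 mm, (b) σ = 739.6 MPa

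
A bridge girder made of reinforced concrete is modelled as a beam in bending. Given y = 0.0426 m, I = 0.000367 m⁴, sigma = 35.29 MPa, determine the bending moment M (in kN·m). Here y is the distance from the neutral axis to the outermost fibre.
Model: a beam in bending, so sigma = (M·y) / I.
Solve for M: M = (sigma·I) / y.
Convert to SI units:
  sigma = 35.29 MPa = 3.529 × 10⁷ Pa
Substitute:
  M = ((3.529 × 10⁷) × 0.000367) / 0.0426
  M = 304000 N·m
Convert: M = 304000 N·m = 304 kN·m
Final answer: M = 304 kN·m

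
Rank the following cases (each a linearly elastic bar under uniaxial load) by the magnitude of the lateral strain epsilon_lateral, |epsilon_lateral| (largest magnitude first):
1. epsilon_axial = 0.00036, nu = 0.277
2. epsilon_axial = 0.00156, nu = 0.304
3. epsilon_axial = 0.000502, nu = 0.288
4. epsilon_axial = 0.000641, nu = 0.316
Model: a linearly elastic bar under uniaxial load, so epsilon_lateral = -nu·epsilon_axial (SI units).
  Case 1: epsilon_lateral = -(0.277 × 0.00036) = -9.972 × 10⁻⁵
  Case 2: epsilon_lateral = -(0.304 × 0.00156) = -0.0004742
  Case 3: epsilon_lateral = -(0.288 × 0.000502) = -0.0001446
  Case 4: epsilon_lateral = -(0.316 × 0.000641) = -0.0002026
Ordering by |epsilon_lateral|: 0.0004742 (case 2) > 0.0002026 (case 4) > 0.0001446 (case 3) > 9.972 × 10⁻⁵ (case 1)
Final answer: 2, 4, 3, 1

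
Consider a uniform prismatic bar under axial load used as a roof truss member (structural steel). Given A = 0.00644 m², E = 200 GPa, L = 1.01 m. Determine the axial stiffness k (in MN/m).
Model: a uniform prismatic bar under axial load, so k = (A·E) / L.
Convert to SI units:
  E = 200 GPa = 2 × 10¹¹ Pa
Substitute:
  k = (0.00644 × (2 × 10¹¹)) / 1.01
  k = 1.275 × 10⁹ N/m
Convert: k = 1.275 × 10⁹ N/m = 1275 MN/m
Final answer: k = 1275 MN/m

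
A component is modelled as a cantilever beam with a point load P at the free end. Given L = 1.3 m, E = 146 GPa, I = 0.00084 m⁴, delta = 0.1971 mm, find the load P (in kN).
Model: a cantilever beam with a point load P at the free end, so delta = (P·L^3) / (3·E·I).
Solve for P: P = (3·delta·E·I) / L^3.
Convert to SI units:
  E = 146 GPa = 1.46 × 10¹¹ Pa
  delta = 0.1971 mm = 0.0001971 m
Substitute:
  P = (3 × 0.0001971 × (1.46 × 10¹¹) × 0.00084) / 1.3^3
  P = 33010 N
Convert: P = 33010 N = 33.01 kN
Final answer: P = 33.01 kN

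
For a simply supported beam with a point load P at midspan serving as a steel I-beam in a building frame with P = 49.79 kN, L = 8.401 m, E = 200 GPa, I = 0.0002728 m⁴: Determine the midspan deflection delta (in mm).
Model: a simply supported beam with a point load P at midspan, so delta = (P·L^3) / (48·E·I).
Convert to SI units:
  P = 49.79 kN = 49790 N
  E = 200 GPa = 2 × 10¹¹ Pa
Substitute:
  delta = (49790 × 8.401^3) / (48 × (2 × 10¹¹) × 0.0002728)
  delta = 0.01127 m
Convert: delta = 0.01127 m = 11.27 mm
Final answer: delta = 11.27 mm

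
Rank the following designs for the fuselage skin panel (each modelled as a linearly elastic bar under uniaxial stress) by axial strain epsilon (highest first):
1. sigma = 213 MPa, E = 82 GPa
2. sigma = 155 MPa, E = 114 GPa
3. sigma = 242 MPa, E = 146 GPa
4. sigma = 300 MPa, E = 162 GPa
Model: a linearly elastic bar under uniaxial stress, so epsilon = sigma / E (SI units).
  Case 1: epsilon = (2.13 × 10⁸) / (8.2 × 10¹⁰) = 0.002598
  Case 2: epsilon = (1.55 × 10⁸) / (1.14 × 10¹¹) = 0.00136
  Case 3: epsilon = (2.42 × 10⁸) / (1.46 × 10¹¹) = 0.001658
  Case 4: epsilon = (3 × 10⁸) / (1.62 × 10¹¹) = 0.001852
Ordering: 0.002598 (case 1) > 0.001852 (case 4) > 0.001658 (case 3) > 0.00136 (case 2)
Final answer: 1, 4, 3, 2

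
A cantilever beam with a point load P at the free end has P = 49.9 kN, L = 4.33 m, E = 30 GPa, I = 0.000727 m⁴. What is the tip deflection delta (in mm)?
Model: a cantilever beam with a point load P at the free end, so delta = (P·L^3) / (3·E·I).
Convert to SI units:
  P = 49.9 kN = 49900 N
  E = 30 GPa = 3 × 10¹⁰ Pa
Substitute:
  delta = (49900 × 4.33^3) / (3 × (3 × 10¹⁰) × 0.000727)
  delta = 0.06191 m
Convert: delta = 0.06191 m = 61.91 mm
Final answer: delta = 61.91 mm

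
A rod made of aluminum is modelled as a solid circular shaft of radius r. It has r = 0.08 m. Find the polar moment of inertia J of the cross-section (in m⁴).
Model: a solid circular shaft of radius r, so J = (π·r^4) / 2.
Substitute:
  J = (π × 0.08^4) / 2
  J = 6.434 × 10⁻⁵ m⁴
Final answer: J = 6.434 × 10⁻⁵ m⁴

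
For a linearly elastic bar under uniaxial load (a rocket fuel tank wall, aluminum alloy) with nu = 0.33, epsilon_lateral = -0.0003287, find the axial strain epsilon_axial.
Model: a linearly elastic bar under uniaxial load, so epsilon_lateral = -nu·epsilon_axial.
Solve for epsilon_axial: epsilon_axial = -epsilon_lateral / nu.
Substitute:
  epsilon_axial = -(-0.0003287) / 0.33
  epsilon_axial = 0.0009961
Final answer: epsilon_axial = 0.0009961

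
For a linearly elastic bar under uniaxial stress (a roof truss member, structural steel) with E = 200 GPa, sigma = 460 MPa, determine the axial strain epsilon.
Model: a linearly elastic bar under uniaxial stress, so sigma = E·epsilon.
Solve for epsilon: epsilon = sigma / E.
Convert to SI units:
  E = 200 GPa = 2 × 10¹¹ Pa
  sigma = 460 MPa = 4.6 × 10⁸ Pa
Substitute:
  epsilon = (4.6 × 10⁸) / (2 × 10¹¹)
  epsilon = 0.0023
Final answer: epsilon = 0.0023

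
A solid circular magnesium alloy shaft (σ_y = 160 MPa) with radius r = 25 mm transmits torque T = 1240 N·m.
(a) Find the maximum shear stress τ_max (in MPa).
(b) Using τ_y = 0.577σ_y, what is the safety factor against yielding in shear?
(a) For a solid circular shaft, τ_max = T·r/J with J = π·r^4/2, i.e. τ_max = 2·T / (π·r^3). Convert r = 25 mm = 0.025 m.
  τ_max = (2 × 1240) / (π × 0.025^3) = 5.052 × 10⁷ Pa = 50.52 MPa
(b) τ_y = 0.577 × 160 = 92.32 MPa
  SF = τ_y/τ_max = 92.32 / 50.52 = 1.827
Final answer: (a) τ_max = 50.52 MPa, (b) SF = 1.827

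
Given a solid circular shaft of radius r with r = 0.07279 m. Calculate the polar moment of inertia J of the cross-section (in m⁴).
Model: a solid circular shaft of radius r, so J = (π·r^4) / 2.
Substitute:
  J = (π × 0.07279^4) / 2
  J = 4.41 × 10⁻⁵ m⁴
Final answer: J = 4.41 × 10⁻⁵ m⁴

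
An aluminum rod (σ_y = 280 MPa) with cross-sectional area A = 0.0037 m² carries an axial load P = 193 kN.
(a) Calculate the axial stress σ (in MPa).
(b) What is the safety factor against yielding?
(a) Axial stress σ = P/A. Convert P = 193 kN = 193000 N.
  σ = 193000 / 0.0037 = 5.216 × 10⁷ Pa = 52.16 MPa
(b) Safety factor SF = σ_y/σ = 280 / 52.16 = 5.368
Final answer: (a) σ = 52.16 MPa, (b) SF = 5.368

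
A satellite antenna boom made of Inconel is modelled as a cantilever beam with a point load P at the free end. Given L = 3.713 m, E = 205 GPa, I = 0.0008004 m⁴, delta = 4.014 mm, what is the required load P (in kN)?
Model: a cantilever beam with a point load P at the free end, so delta = (P·L^3) / (3·E·I).
Solve for P: P = (3·delta·E·I) / L^3.
Convert to SI units:
  E = 205 GPa = 2.05 × 10¹¹ Pa
  delta = 4.014 mm = 0.004014 m
Substitute:
  P = (3 × 0.004014 × (2.05 × 10¹¹) × 0.0008004) / 3.713^3
  P = 38600 N
Convert: P = 38600 N = 38.6 kN
Final answer: P = 38.6 kN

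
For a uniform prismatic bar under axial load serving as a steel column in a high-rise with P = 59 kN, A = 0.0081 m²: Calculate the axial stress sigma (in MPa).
Model: a uniform prismatic bar under axial load, so sigma = P / A.
Convert to SI units:
  P = 59 kN = 59000 N
Substitute:
  sigma = 59000 / 0.0081
  sigma = 7.284 × 10⁶ Pa
Convert: sigma = 7.284 × 10⁶ Pa = 7.284 MPa
Final answer: sigma = 7.284 MPa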